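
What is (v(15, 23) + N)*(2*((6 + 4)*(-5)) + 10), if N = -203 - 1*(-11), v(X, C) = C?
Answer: 15210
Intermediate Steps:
N = -192 (N = -203 + 11 = -192)
(v(15, 23) + N)*(2*((6 + 4)*(-5)) + 10) = (23 - 192)*(2*((6 + 4)*(-5)) + 10) = -169*(2*(10*(-5)) + 10) = -169*(2*(-50) + 10) = -169*(-100 + 10) = -169*(-90) = 15210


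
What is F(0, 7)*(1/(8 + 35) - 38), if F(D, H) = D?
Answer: 0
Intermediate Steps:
F(0, 7)*(1/(8 + 35) - 38) = 0*(1/(8 + 35) - 38) = 0*(1/43 - 38) = 0*(-1633/43) = 0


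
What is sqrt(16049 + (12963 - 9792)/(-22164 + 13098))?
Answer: sqrt(146564041462)/3022 ≈ 126.68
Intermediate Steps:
sqrt(16049 + (12963 - 9792)/(-22164 + 13098)) = sqrt(16049 + 3171/(-9066)) = sqrt(16049 + 3171*(-1/9066)) = sqrt(16049 - 1057/3022) = sqrt(48499021/3022) = sqrt(146564041462)/3022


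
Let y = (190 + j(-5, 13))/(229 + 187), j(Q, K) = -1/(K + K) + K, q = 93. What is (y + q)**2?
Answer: 1022454657225/116985856 ≈ 8740.0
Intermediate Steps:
j(Q, K) = K - 1/(2*K) (j(Q, K) = -1/(2*K) + K = K - 1/(2*K))
y = 5277/10816 (y = (190 + (13 - 1/2/13))/(229 + 187) = (190 + (13 - 1/2*1/13))/416 = (190 + (13 - 1/26))*(1/416) = (190 + 337/26)*(1/416) = (5277/26)*(1/416) = 5277/10816 ≈ 0.48789)
(y + q)**2 = (5277/10816 + 93)**2 = (1011165/10816)**2 = 1022454657225/116985856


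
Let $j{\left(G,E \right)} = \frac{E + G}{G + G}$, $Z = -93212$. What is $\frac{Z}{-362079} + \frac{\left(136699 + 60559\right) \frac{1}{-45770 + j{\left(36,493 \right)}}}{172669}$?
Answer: $\frac{53025866324512804}{205997238850167261} \approx 0.25741$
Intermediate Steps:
$j{\left(G,E \right)} = \frac{E + G}{2 G}$
$\frac{Z}{-362079} + \frac{\left(136699 + 60559\right) \frac{1}{-45770 + j{\left(36,493 \right)}}}{172669} = - \frac{93212}{-362079} + \frac{\left(136699 + 60559\right) \frac{1}{-45770 + \frac{493 + 36}{2 \cdot 36}}}{172669} = \left(-93212\right) \left(- \frac{1}{362079}\right) + \frac{197258}{-45770 + \frac{1}{2} \cdot \frac{1}{36} \cdot 529} \cdot \frac{1}{172669} = \frac{93212}{362079} + \frac{197258}{-45770 + \frac{529}{72}} \cdot \frac{1}{172669} = \frac{93212}{362079} + \frac{197258}{- \frac{3294911}{72}} \cdot \frac{1}{172669} = \frac{93212}{362079} + 197258 \left(- \frac{72}{3294911}\right) \frac{1}{172669} = \frac{93212}{362079} - \frac{14202576}{568928987459} = \frac{53025866324512804}{205997238850167261}$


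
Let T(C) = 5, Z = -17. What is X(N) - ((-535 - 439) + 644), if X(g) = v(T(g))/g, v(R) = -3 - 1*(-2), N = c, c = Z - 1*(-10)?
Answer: 2311/7 ≈ 330.14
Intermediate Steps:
c = -7 (c = -17 - 1*(-10) = -17 + 10 = -7)
N = -7
v(R) = -1 (v(R) = -3 + 2 = -1)
X(g) = -1/g
X(N) - ((-535 - 439) + 644) = -1/(-7) - ((-535 - 439) + 644) = -1*(-⅐) - (-974 + 644) = ⅐ - 1*(-330) = ⅐ + 330 = 2311/7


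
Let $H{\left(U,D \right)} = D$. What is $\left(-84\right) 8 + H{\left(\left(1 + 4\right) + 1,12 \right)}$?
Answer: $-660$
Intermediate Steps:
$\left(-84\right) 8 + H{\left(\left(1 + 4\right) + 1,12 \right)} = \left(-84\right) 8 + 12 = -672 + 12 = -660$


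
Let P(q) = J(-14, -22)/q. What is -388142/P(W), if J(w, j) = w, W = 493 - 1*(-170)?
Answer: 128669073/7 ≈ 1.8381e+7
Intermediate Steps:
W = 663 (W = 493 + 170 = 663)
P(q) = -14/q
-388142/P(W) = -388142/((-14/663)) = -388142/((-14*1/663)) = -388142/(-14/663) = -388142*(-663/14) = 128669073/7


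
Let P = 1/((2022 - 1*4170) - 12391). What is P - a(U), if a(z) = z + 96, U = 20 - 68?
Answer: -697873/14539 ≈ -48.000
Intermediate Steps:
U = -48
a(z) = 96 + z
P = -1/14539 (P = 1/((2022 - 4170) - 12391) = 1/(-2148 - 12391) = 1/(-14539) = -1/14539 ≈ -6.8781e-5)
P - a(U) = -1/14539 - (96 - 48) = -1/14539 - 1*48 = -1/14539 - 48 = -697873/14539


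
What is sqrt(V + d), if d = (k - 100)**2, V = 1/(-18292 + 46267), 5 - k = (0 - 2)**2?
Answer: 8*sqrt(4793917971)/5595 ≈ 99.000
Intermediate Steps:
k = 1 (k = 5 - (0 - 2)**2 = 5 - 1*(-2)**2 = 5 - 1*4 = 5 - 4 = 1)
V = 1/27975 ≈ 3.5746e-5
d = 9801 (d = (1 - 100)**2 = (-99)**2 = 9801)
sqrt(V + d) = sqrt(1/27975 + 9801) = sqrt(274182976/27975) = 8*sqrt(4793917971)/5595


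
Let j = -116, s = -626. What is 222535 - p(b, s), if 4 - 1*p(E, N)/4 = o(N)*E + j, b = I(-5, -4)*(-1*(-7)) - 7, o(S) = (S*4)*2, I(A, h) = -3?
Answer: 782951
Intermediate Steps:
o(S) = 8*S (o(S) = (4*S)*2 = 8*S)
b = -28 (b = -(-3)*(-7) - 7 = -3*7 - 7 = -21 - 7 = -28)
p(E, N) = 480 - 32*E*N (p(E, N) = 16 - 4*((8*N)*E - 116) = 16 - 4*(8*E*N - 116) = 16 - 4*(-116 + 8*E*N) = 16 + (464 - 32*E*N) = 480 - 32*E*N)
222535 - p(b, s) = 222535 - (480 - 32*(-28)*(-626)) = 222535 - (480 - 560896) = 222535 - 1*(-560416) = 222535 + 560416 = 782951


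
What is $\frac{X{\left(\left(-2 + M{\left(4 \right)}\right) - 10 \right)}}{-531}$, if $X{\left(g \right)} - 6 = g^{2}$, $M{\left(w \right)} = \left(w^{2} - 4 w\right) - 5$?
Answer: $- \frac{5}{9} \approx -0.55556$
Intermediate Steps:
$M{\left(w \right)} = -5 + w^{2} - 4 w$
$X{\left(g \right)} = 6 + g^{2}$
$\frac{X{\left(\left(-2 + M{\left(4 \right)}\right) - 10 \right)}}{-531} = \frac{6 + \left(\left(-2 - \left(21 - 16\right)\right) - 10\right)^{2}}{-531} = \left(6 + \left(\left(-2 - 5\right) - 10\right)^{2}\right) \left(- \frac{1}{531}\right) = \left(6 + \left(-7 - 10\right)^{2}\right) \left(- \frac{1}{531}\right) = \left(6 + \left(-17\right)^{2}\right) \left(- \frac{1}{531}\right) = \left(6 + 289\right) \left(- \frac{1}{531}\right) = 295 \left(- \frac{1}{531}\right) = - \frac{5}{9}$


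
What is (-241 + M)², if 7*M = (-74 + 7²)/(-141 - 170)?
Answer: 275238735424/4739329 ≈ 58075.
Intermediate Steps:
M = 25/2177 (M = ((-74 + 7²)/(-141 - 170))/7 = ((-74 + 49)/(-311))/7 = (-25*(-1/311))/7 = (⅐)*(25/311) = 25/2177 ≈ 0.011484)
(-241 + M)² = (-241 + 25/2177)² = (-524632/2177)² = 275238735424/4739329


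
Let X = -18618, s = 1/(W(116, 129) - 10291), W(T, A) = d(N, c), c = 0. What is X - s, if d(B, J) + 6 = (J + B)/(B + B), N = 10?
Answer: -383400472/20593 ≈ -18618.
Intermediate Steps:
d(B, J) = -6 + (B + J)/(2*B) (d(B, J) = -6 + (J + B)/(B + B) = -6 + (B + J)/((2*B)) = -6 + (B + J)*(1/(2*B)) = -6 + (B + J)/(2*B))
W(T, A) = -11/2 (W(T, A) = (1/2)*(0 - 11*10)/10 = (1/2)*(1/10)*(0 - 110) = (1/2)*(1/10)*(-110) = -11/2)
s = -2/20593 (s = 1/(-11/2 - 10291) = 1/(-20593/2) = -2/20593 ≈ -9.7120e-5)
X - s = -18618 - 1*(-2/20593) = -18618 + 2/20593 = -383400472/20593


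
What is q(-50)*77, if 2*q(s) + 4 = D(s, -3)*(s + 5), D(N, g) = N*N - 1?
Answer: -8659343/2 ≈ -4.3297e+6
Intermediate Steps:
D(N, g) = -1 + N**2 (D(N, g) = N**2 - 1 = -1 + N**2)
q(s) = -2 + (-1 + s**2)*(5 + s)/2 (q(s) = -2 + ((-1 + s**2)*(s + 5))/2 = -2 + ((-1 + s**2)*(5 + s))/2 = -2 + (-1 + s**2)*(5 + s)/2)
q(-50)*77 = (-9/2 + (1/2)*(-50)**3 - 1/2*(-50) + (5/2)*(-50)**2)*77 = (-9/2 + (1/2)*(-125000) + 25 + (5/2)*2500)*77 = (-9/2 - 62500 + 25 + 6250)*77 = -112459/2*77 = -8659343/2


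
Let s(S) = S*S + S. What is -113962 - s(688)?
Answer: -587994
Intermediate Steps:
s(S) = S + S**2 (s(S) = S**2 + S = S + S**2)
-113962 - s(688) = -113962 - 688*(1 + 688) = -113962 - 688*689 = -113962 - 1*474032 = -113962 - 474032 = -587994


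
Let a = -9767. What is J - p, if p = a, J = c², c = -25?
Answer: 10392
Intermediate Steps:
J = 625 (J = (-25)² = 625)
p = -9767
J - p = 625 - 1*(-9767) = 625 + 9767 = 10392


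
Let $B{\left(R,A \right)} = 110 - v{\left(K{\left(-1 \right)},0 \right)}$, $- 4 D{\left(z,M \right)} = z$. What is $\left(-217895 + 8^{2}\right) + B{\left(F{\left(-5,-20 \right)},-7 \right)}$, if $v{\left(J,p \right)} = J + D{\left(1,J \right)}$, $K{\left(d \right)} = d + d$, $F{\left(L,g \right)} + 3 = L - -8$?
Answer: $- \frac{870875}{4} \approx -2.1772 \cdot 10^{5}$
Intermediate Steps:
$F{\left(L,g \right)} = 5 + L$ ($F{\left(L,g \right)} = -3 + \left(L - -8\right) = -3 + \left(L + 8\right) = -3 + \left(8 + L\right) = 5 + L$)
$K{\left(d \right)} = 2 d$
$D{\left(z,M \right)} = - \frac{z}{4}$
$v{\left(J,p \right)} = - \frac{1}{4} + J$ ($v{\left(J,p \right)} = J - \frac{1}{4} = - \frac{1}{4} + J$)
$B{\left(R,A \right)} = \frac{449}{4}$ ($B{\left(R,A \right)} = 110 - \left(- \frac{1}{4} + 2 \left(-1\right)\right) = 110 - \left(- \frac{1}{4} - 2\right) = 110 - - \frac{9}{4} = 110 + \frac{9}{4} = \frac{449}{4}$)
$\left(-217895 + 8^{2}\right) + B{\left(F{\left(-5,-20 \right)},-7 \right)} = \left(-217895 + 8^{2}\right) + \frac{449}{4} = \left(-217895 + 64\right) + \frac{449}{4} = -217831 + \frac{449}{4} = - \frac{870875}{4}$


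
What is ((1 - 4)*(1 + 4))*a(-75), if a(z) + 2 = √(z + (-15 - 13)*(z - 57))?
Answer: 30 - 15*√3621 ≈ -872.62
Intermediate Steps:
a(z) = -2 + √(1596 - 27*z) (a(z) = -2 + √(z + (-15 - 13)*(z - 57)) = -2 + √(z - 28*(-57 + z)) = -2 + √(z + (1596 - 28*z)) = -2 + √(1596 - 27*z))
((1 - 4)*(1 + 4))*a(-75) = ((1 - 4)*(1 + 4))*(-2 + √(1596 - 27*(-75))) = (-3*5)*(-2 + √(1596 + 2025)) = -15*(-2 + √3621) = 30 - 15*√3621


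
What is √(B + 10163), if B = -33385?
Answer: I*√23222 ≈ 152.39*I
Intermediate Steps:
√(B + 10163) = √(-33385 + 10163) = √(-23222) = I*√23222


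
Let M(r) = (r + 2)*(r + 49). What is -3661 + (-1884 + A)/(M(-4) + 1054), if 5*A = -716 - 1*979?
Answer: -3531427/964 ≈ -3663.3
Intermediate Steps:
M(r) = (2 + r)*(49 + r)
A = -339 (A = (-716 - 1*979)/5 = (-716 - 979)/5 = (⅕)*(-1695) = -339)
-3661 + (-1884 + A)/(M(-4) + 1054) = -3661 + (-1884 - 339)/((98 + (-4)² + 51*(-4)) + 1054) = -3661 - 2223/((98 + 16 - 204) + 1054) = -3661 - 2223/(-90 + 1054) = -3661 - 2223/964 = -3531427/964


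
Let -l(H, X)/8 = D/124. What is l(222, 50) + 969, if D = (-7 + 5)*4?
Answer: 30055/31 ≈ 969.52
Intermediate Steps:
D = -8 (D = -2*4 = -8)
l(H, X) = 16/31 (l(H, X) = -(-64)/124 = -8*(-2/31) = 16/31)
l(222, 50) + 969 = 16/31 + 969 = 30055/31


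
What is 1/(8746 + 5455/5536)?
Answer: 5536/48423311 ≈ 0.00011433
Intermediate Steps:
1/(8746 + 5455/5536) = 1/(48423311/5536) = 5536/48423311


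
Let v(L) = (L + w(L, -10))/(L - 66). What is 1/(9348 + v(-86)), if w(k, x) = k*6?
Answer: 76/710749 ≈ 0.00010693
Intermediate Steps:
w(k, x) = 6*k
v(L) = 7*L/(-66 + L) (v(L) = (L + 6*L)/(L - 66) = (7*L)/(-66 + L) = 7*L/(-66 + L))
1/(9348 + v(-86)) = 1/(9348 + 7*(-86)/(-66 - 86)) = 1/(9348 + 7*(-86)/(-152)) = 1/(9348 + 7*(-86)*(-1/152)) = 1/(9348 + 301/76) = 1/(710749/76) = 76/710749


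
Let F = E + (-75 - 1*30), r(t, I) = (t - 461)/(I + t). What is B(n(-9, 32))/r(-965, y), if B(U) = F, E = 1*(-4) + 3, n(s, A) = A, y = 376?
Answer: -1007/23 ≈ -43.783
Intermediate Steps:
E = -1 (E = -4 + 3 = -1)
r(t, I) = (-461 + t)/(I + t)
F = -106 (F = -1 + (-75 - 1*30) = -1 + (-75 - 30) = -1 - 105 = -106)
B(U) = -106
B(n(-9, 32))/r(-965, y) = -106*(376 - 965)/(-461 - 965) = -106/(-1426/(-589)) = -106/((-1/589*(-1426))) = -106/46/19 = -106*19/46 = -1007/23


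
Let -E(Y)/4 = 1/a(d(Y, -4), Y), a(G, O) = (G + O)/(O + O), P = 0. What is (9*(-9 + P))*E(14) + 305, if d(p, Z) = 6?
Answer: 3793/5 ≈ 758.60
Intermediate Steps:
a(G, O) = (G + O)/(2*O) (a(G, O) = (G + O)/((2*O)) = (G + O)*(1/(2*O)) = (G + O)/(2*O))
E(Y) = -8*Y/(6 + Y) (E(Y) = -4*2*Y/(6 + Y) = -8*Y/(6 + Y))
(9*(-9 + P))*E(14) + 305 = (9*(-9 + 0))*(-8*14/(6 + 14)) + 305 = (9*(-9))*(-8*14/20) + 305 = -(-648)*14/20 + 305 = -81*(-28/5) + 305 = 2268/5 + 305 = 3793/5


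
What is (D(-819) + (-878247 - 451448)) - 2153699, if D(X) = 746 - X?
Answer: -3481829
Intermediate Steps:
(D(-819) + (-878247 - 451448)) - 2153699 = ((746 - 1*(-819)) + (-878247 - 451448)) - 2153699 = ((746 + 819) - 1329695) - 2153699 = (1565 - 1329695) - 2153699 = -1328130 - 2153699 = -3481829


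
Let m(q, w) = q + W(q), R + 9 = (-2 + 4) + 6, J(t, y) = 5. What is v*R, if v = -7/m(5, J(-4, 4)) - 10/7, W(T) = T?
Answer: 149/70 ≈ 2.1286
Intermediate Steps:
R = -1 (R = -9 + ((-2 + 4) + 6) = -9 + (2 + 6) = -9 + 8 = -1)
m(q, w) = 2*q (m(q, w) = q + q = 2*q)
v = -149/70 (v = -7/(2*5) - 10/7 = -7/10 - 10*⅐ = -7*⅒ - 10/7 = -7/10 - 10/7 = -149/70 ≈ -2.1286)
v*R = -149/70*(-1) = 149/70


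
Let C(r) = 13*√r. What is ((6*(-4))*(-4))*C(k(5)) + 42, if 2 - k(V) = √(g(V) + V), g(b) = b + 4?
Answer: 42 + 1248*√(2 - √14) ≈ 42.0 + 1647.0*I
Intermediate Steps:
g(b) = 4 + b
k(V) = 2 - √(4 + 2*V) (k(V) = 2 - √((4 + V) + V) = 2 - √(4 + 2*V))
((6*(-4))*(-4))*C(k(5)) + 42 = ((6*(-4))*(-4))*(13*√(2 - √(4 + 2*5))) + 42 = (-24*(-4))*(13*√(2 - √(4 + 10))) + 42 = 96*(13*√(2 - √14)) + 42 = 1248*√(2 - √14) + 42 = 42 + 1248*√(2 - √14)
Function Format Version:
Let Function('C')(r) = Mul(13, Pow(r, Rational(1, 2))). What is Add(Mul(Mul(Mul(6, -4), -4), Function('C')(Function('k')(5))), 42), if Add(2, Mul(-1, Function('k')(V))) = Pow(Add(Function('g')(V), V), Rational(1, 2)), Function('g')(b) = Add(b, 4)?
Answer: Add(42, Mul(1248, Pow(Add(2, Mul(-1, Pow(14, Rational(1, 2)))), Rational(1, 2)))) ≈ Add(42.000, Mul(1647.0, I))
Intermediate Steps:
Function('g')(b) = Add(4, b)
Function('k')(V) = Add(2, Mul(-1, Pow(Add(4, Mul(2, V)), Rational(1, 2)))) (Function('k')(V) = Add(2, Mul(-1, Pow(Add(Add(4, V), V), Rational(1, 2)))) = Add(2, Mul(-1, Pow(Add(4, Mul(2, V)), Rational(1, 2)))))
Add(Mul(Mul(Mul(6, -4), -4), Function('C')(Function('k')(5))), 42) = Add(Mul(Mul(Mul(6, -4), -4), Mul(13, Pow(Add(2, Mul(-1, Pow(Add(4, Mul(2, 5)), Rational(1, 2)))), Rational(1, 2)))), 42) = Add(Mul(Mul(-24, -4), Mul(13, Pow(Add(2, Mul(-1, Pow(Add(4, 10), Rational(1, 2)))), Rational(1, 2)))), 42) = Add(Mul(96, Mul(13, Pow(Add(2, Mul(-1, Pow(14, Rational(1, 2)))), Rational(1, 2)))), 42) = Add(Mul(1248, Pow(Add(2, Mul(-1, Pow(14, Rational(1, 2)))), Rational(1, 2))), 42) = Add(42, Mul(1248, Pow(Add(2, Mul(-1, Pow(14, Rational(1, 2)))), Rational(1, 2))))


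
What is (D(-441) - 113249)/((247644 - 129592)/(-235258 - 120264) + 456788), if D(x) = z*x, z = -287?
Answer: 1183710499/40599516321 ≈ 0.029156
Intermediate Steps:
D(x) = -287*x
(D(-441) - 113249)/((247644 - 129592)/(-235258 - 120264) + 456788) = (-287*(-441) - 113249)/((247644 - 129592)/(-235258 - 120264) + 456788) = (126567 - 113249)/(118052/(-355522) + 456788) = 13318/(118052*(-1/355522) + 456788) = 13318/(-59026/177761 + 456788) = 13318/(81199032642/177761) = 13318*(177761/81199032642) = 1183710499/40599516321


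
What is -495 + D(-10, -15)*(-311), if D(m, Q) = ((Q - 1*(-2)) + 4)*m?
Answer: -28485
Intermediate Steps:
D(m, Q) = m*(6 + Q) (D(m, Q) = ((Q + 2) + 4)*m = ((2 + Q) + 4)*m = (6 + Q)*m = m*(6 + Q))
-495 + D(-10, -15)*(-311) = -495 - 10*(6 - 15)*(-311) = -495 - 10*(-9)*(-311) = -495 + 90*(-311) = -495 - 27990 = -28485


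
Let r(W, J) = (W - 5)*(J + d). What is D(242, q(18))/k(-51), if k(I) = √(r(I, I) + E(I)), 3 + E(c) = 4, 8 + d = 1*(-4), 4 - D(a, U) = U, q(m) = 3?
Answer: √3529/3529 ≈ 0.016833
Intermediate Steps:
D(a, U) = 4 - U
d = -12 (d = -8 + 1*(-4) = -8 - 4 = -12)
r(W, J) = (-12 + J)*(-5 + W) (r(W, J) = (W - 5)*(J - 12) = (-5 + W)*(-12 + J) = (-12 + J)*(-5 + W))
E(c) = 1 (E(c) = -3 + 4 = 1)
k(I) = √(61 + I² - 17*I) (k(I) = √((60 - 12*I - 5*I + I*I) + 1) = √((60 - 12*I - 5*I + I²) + 1) = √((60 + I² - 17*I) + 1) = √(61 + I² - 17*I))
D(242, q(18))/k(-51) = (4 - 1*3)/(√(61 + (-51)² - 17*(-51))) = (4 - 3)/(√(61 + 2601 + 867)) = 1/√3529 = 1*(√3529/3529) = √3529/3529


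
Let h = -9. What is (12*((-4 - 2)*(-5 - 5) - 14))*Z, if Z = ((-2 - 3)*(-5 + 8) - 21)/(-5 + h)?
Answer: 9936/7 ≈ 1419.4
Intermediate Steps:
Z = 18/7 (Z = ((-2 - 3)*(-5 + 8) - 21)/(-5 - 9) = (-5*3 - 21)/(-14) = (-15 - 21)*(-1/14) = -36*(-1/14) = 18/7 ≈ 2.5714)
(12*((-4 - 2)*(-5 - 5) - 14))*Z = (12*((-4 - 2)*(-5 - 5) - 14))*(18/7) = (12*(-6*(-10) - 14))*(18/7) = (12*(60 - 14))*(18/7) = (12*46)*(18/7) = 552*(18/7) = 9936/7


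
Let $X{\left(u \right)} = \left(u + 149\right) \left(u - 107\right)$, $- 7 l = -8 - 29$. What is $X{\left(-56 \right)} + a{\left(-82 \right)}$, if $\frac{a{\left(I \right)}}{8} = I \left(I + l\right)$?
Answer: $\frac{246159}{7} \approx 35166.0$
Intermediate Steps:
$l = \frac{37}{7}$ ($l = - \frac{-8 - 29}{7} = \left(- \frac{1}{7}\right) \left(-37\right) = \frac{37}{7} \approx 5.2857$)
$X{\left(u \right)} = \left(-107 + u\right) \left(149 + u\right)$ ($X{\left(u \right)} = \left(149 + u\right) \left(-107 + u\right) = \left(-107 + u\right) \left(149 + u\right)$)
$a{\left(I \right)} = 8 I \left(\frac{37}{7} + I\right)$ ($a{\left(I \right)} = 8 I \left(I + \frac{37}{7}\right) = 8 I \left(\frac{37}{7} + I\right)$)
$X{\left(-56 \right)} + a{\left(-82 \right)} = \left(-15943 + \left(-56\right)^{2} + 42 \left(-56\right)\right) + \frac{8}{7} \left(-82\right) \left(37 + 7 \left(-82\right)\right) = \left(-15943 + 3136 - 2352\right) + \frac{8}{7} \left(-82\right) \left(37 - 574\right) = -15159 + \frac{8}{7} \left(-82\right) \left(-537\right) = -15159 + \frac{352272}{7} = \frac{246159}{7}$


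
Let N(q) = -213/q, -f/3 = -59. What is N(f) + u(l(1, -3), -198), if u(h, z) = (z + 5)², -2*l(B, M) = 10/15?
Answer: 2197620/59 ≈ 37248.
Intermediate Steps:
f = 177 (f = -3*(-59) = 177)
l(B, M) = -⅓ (l(B, M) = -5/15 = -½*⅔ = -⅓)
u(h, z) = (5 + z)²
N(f) + u(l(1, -3), -198) = -213/177 + (5 - 198)² = -213*1/177 + (-193)² = -71/59 + 37249 = 2197620/59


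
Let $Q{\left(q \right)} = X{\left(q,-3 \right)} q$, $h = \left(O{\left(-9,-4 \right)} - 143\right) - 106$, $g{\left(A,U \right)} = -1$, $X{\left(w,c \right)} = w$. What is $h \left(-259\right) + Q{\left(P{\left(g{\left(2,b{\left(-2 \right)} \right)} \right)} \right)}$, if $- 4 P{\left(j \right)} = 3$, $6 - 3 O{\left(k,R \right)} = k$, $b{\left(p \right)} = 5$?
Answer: $\frac{1011145}{16} \approx 63197.0$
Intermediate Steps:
$O{\left(k,R \right)} = 2 - \frac{k}{3}$
$P{\left(j \right)} = - \frac{3}{4}$ ($P{\left(j \right)} = \left(- \frac{1}{4}\right) 3 = - \frac{3}{4}$)
$h = -244$ ($h = \left(\left(2 - -3\right) - 143\right) - 106 = \left(\left(2 + 3\right) - 143\right) - 106 = \left(5 - 143\right) - 106 = -138 - 106 = -244$)
$Q{\left(q \right)} = q^{2}$ ($Q{\left(q \right)} = q q = q^{2}$)
$h \left(-259\right) + Q{\left(P{\left(g{\left(2,b{\left(-2 \right)} \right)} \right)} \right)} = \left(-244\right) \left(-259\right) + \left(- \frac{3}{4}\right)^{2} = 63196 + \frac{9}{16} = \frac{1011145}{16}$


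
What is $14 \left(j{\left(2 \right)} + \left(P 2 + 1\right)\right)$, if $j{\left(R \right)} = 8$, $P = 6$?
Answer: $294$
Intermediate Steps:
$14 \left(j{\left(2 \right)} + \left(P 2 + 1\right)\right) = 14 \left(8 + \left(6 \cdot 2 + 1\right)\right) = 14 \left(8 + \left(12 + 1\right)\right) = 14 \left(8 + 13\right) = 14 \cdot 21 = 294$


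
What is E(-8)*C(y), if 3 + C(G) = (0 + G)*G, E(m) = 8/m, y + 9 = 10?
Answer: 2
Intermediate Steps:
y = 1 (y = -9 + 10 = 1)
C(G) = -3 + G² (C(G) = -3 + (0 + G)*G = -3 + G*G = -3 + G²)
E(-8)*C(y) = (8/(-8))*(-3 + 1²) = (8*(-⅛))*(-3 + 1) = -1*(-2) = 2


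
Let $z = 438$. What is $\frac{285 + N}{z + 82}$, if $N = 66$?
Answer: $\frac{27}{40} \approx 0.675$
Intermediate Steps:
$\frac{285 + N}{z + 82} = \frac{285 + 66}{438 + 82} = \frac{351}{520} = 351 \cdot \frac{1}{520} = \frac{27}{40}$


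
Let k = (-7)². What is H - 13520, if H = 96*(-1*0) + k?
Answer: -13471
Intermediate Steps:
k = 49
H = 49 (H = 96*(-1*0) + 49 = 96*0 + 49 = 0 + 49 = 49)
H - 13520 = 49 - 13520 = -13471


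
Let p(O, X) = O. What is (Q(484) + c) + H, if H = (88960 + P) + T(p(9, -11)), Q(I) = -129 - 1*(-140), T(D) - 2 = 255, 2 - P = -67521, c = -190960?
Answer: -34209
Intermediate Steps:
P = 67523 (P = 2 - 1*(-67521) = 2 + 67521 = 67523)
T(D) = 257 (T(D) = 2 + 255 = 257)
Q(I) = 11 (Q(I) = -129 + 140 = 11)
H = 156740 (H = (88960 + 67523) + 257 = 156483 + 257 = 156740)
(Q(484) + c) + H = (11 - 190960) + 156740 = -190949 + 156740 = -34209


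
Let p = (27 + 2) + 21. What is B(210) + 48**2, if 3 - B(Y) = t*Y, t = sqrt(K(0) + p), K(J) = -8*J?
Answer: 2307 - 1050*sqrt(2) ≈ 822.08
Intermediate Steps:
p = 50 (p = 29 + 21 = 50)
t = 5*sqrt(2) (t = sqrt(-8*0 + 50) = sqrt(0 + 50) = sqrt(50) = 5*sqrt(2) ≈ 7.0711)
B(Y) = 3 - 5*Y*sqrt(2) (B(Y) = 3 - 5*sqrt(2)*Y = 3 - 5*Y*sqrt(2))
B(210) + 48**2 = (3 - 5*210*sqrt(2)) + 48**2 = (3 - 1050*sqrt(2)) + 2304 = 2307 - 1050*sqrt(2)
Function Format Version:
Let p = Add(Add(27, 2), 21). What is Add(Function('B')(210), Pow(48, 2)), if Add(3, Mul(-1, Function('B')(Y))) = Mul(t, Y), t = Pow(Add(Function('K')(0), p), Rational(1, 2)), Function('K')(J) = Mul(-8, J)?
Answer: Add(2307, Mul(-1050, Pow(2, Rational(1, 2)))) ≈ 822.08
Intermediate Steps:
p = 50 (p = Add(29, 21) = 50)
t = Mul(5, Pow(2, Rational(1, 2))) (t = Pow(Add(Mul(-8, 0), 50), Rational(1, 2)) = Pow(Add(0, 50), Rational(1, 2)) = Pow(50, Rational(1, 2)) = Mul(5, Pow(2, Rational(1, 2))) ≈ 7.0711)
Function('B')(Y) = Add(3, Mul(-5, Y, Pow(2, Rational(1, 2)))) (Function('B')(Y) = Add(3, Mul(-1, Mul(Mul(5, Pow(2, Rational(1, 2))), Y))) = Add(3, Mul(-1, Mul(5, Y, Pow(2, Rational(1, 2))))) = Add(3, Mul(-5, Y, Pow(2, Rational(1, 2)))))
Add(Function('B')(210), Pow(48, 2)) = Add(Add(3, Mul(-5, 210, Pow(2, Rational(1, 2)))), Pow(48, 2)) = Add(Add(3, Mul(-1050, Pow(2, Rational(1, 2)))), 2304) = Add(2307, Mul(-1050, Pow(2, Rational(1, 2))))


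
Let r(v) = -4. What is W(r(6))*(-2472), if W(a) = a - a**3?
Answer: -148320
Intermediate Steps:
W(r(6))*(-2472) = (-4 - 1*(-4)**3)*(-2472) = (-4 - 1*(-64))*(-2472) = (-4 + 64)*(-2472) = 60*(-2472) = -148320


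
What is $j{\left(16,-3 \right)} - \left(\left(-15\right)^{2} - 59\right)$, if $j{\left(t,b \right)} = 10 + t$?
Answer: $-140$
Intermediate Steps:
$j{\left(16,-3 \right)} - \left(\left(-15\right)^{2} - 59\right) = \left(10 + 16\right) - \left(\left(-15\right)^{2} - 59\right) = 26 - \left(225 - 59\right) = 26 - 166 = -140$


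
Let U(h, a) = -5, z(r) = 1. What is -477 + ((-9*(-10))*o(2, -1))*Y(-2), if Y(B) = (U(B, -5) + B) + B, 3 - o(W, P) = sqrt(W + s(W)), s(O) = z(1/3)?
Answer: -2907 + 810*sqrt(3) ≈ -1504.0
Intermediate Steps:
s(O) = 1
o(W, P) = 3 - sqrt(1 + W) (o(W, P) = 3 - sqrt(W + 1) = 3 - sqrt(1 + W))
Y(B) = -5 + 2*B (Y(B) = (-5 + B) + B = -5 + 2*B)
-477 + ((-9*(-10))*o(2, -1))*Y(-2) = -477 + ((-9*(-10))*(3 - sqrt(1 + 2)))*(-5 + 2*(-2)) = -477 + (90*(3 - sqrt(3)))*(-5 - 4) = -477 + (270 - 90*sqrt(3))*(-9) = -477 + (-2430 + 810*sqrt(3)) = -2907 + 810*sqrt(3)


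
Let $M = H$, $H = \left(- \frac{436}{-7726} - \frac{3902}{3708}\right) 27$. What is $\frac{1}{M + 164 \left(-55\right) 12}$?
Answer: $- \frac{795778}{86156408343} \approx -9.2364 \cdot 10^{-6}$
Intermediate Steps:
$H = - \frac{21397623}{795778}$ ($H = \left(\left(-436\right) \left(- \frac{1}{7726}\right) - \frac{1951}{1854}\right) 27 = \left(\frac{218}{3863} - \frac{1951}{1854}\right) 27 = \left(- \frac{7132541}{7162002}\right) 27 = - \frac{21397623}{795778} \approx -26.889$)
$M = - \frac{21397623}{795778} \approx -26.889$
$\frac{1}{M + 164 \left(-55\right) 12} = \frac{1}{- \frac{21397623}{795778} + 164 \left(-55\right) 12} = \frac{1}{- \frac{21397623}{795778} - 108240} = \frac{1}{- \frac{86156408343}{795778}} = - \frac{795778}{86156408343}$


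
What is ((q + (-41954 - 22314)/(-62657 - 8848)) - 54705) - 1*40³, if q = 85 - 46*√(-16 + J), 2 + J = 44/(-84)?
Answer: -8481858832/71505 - 46*I*√8169/21 ≈ -1.1862e+5 - 197.98*I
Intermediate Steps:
J = -53/21 (J = -2 + 44/(-84) = -2 + 44*(-1/84) = -2 - 11/21 = -53/21 ≈ -2.5238)
q = 85 - 46*I*√8169/21 (q = 85 - 46*√(-16 - 53/21) = 85 - 46*I*√8169/21 ≈ 85.0 - 197.98*I)
((q + (-41954 - 22314)/(-62657 - 8848)) - 54705) - 1*40³ = (((85 - 46*I*√8169/21) + (-41954 - 22314)/(-62657 - 8848)) - 54705) - 1*40³ = (((85 - 46*I*√8169/21) - 64268/(-71505)) - 54705) - 1*64000 = (((85 - 46*I*√8169/21) - 64268*(-1/71505)) - 54705) - 64000 = (((85 - 46*I*√8169/21) + 64268/71505) - 54705) - 64000 = ((6142193/71505 - 46*I*√8169/21) - 54705) - 64000 = (-3905538832/71505 - 46*I*√8169/21) - 64000 = -8481858832/71505 - 46*I*√8169/21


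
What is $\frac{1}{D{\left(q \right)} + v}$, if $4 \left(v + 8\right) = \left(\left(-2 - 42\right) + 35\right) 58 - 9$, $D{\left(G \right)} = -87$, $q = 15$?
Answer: $- \frac{4}{911} \approx -0.0043908$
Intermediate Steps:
$v = - \frac{563}{4}$ ($v = -8 + \frac{\left(\left(-2 - 42\right) + 35\right) 58 - 9}{4} = -8 + \frac{\left(-44 + 35\right) 58 - 9}{4} = -8 + \frac{\left(-9\right) 58 - 9}{4} = -8 + \frac{-522 - 9}{4} = -8 + \frac{1}{4} \left(-531\right) = -8 - \frac{531}{4} = - \frac{563}{4} \approx -140.75$)
$\frac{1}{D{\left(q \right)} + v} = \frac{1}{-87 - \frac{563}{4}} = \frac{1}{- \frac{911}{4}} = - \frac{4}{911}$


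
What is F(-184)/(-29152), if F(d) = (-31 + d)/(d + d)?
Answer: -215/10727936 ≈ -2.0041e-5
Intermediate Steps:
F(d) = (-31 + d)/(2*d) (F(d) = (-31 + d)/((2*d)) = (-31 + d)*(1/(2*d)) = (-31 + d)/(2*d))
F(-184)/(-29152) = ((½)*(-31 - 184)/(-184))/(-29152) = ((½)*(-1/184)*(-215))*(-1/29152) = (215/368)*(-1/29152) = -215/10727936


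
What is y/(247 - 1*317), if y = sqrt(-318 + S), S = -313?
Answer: -I*sqrt(631)/70 ≈ -0.35885*I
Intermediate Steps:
y = I*sqrt(631) (y = sqrt(-318 - 313) = sqrt(-631) = I*sqrt(631) ≈ 25.12*I)
y/(247 - 1*317) = (I*sqrt(631))/(247 - 1*317) = (I*sqrt(631))/(247 - 317) = (I*sqrt(631))/(-70) = (I*sqrt(631))*(-1/70) = -I*sqrt(631)/70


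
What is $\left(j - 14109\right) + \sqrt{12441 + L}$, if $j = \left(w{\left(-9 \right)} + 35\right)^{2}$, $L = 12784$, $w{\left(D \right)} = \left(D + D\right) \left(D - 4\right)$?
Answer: $58252 + 5 \sqrt{1009} \approx 58411.0$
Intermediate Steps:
$w{\left(D \right)} = 2 D \left(-4 + D\right)$
$j = 72361$ ($j = \left(2 \left(-9\right) \left(-4 - 9\right) + 35\right)^{2} = \left(2 \left(-9\right) \left(-13\right) + 35\right)^{2} = \left(234 + 35\right)^{2} = 269^{2} = 72361$)
$\left(j - 14109\right) + \sqrt{12441 + L} = \left(72361 - 14109\right) + \sqrt{12441 + 12784} = 58252 + \sqrt{25225} = 58252 + 5 \sqrt{1009}$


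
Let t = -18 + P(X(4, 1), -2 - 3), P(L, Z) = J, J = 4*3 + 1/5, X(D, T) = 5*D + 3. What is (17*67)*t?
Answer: -33031/5 ≈ -6606.2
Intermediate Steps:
X(D, T) = 3 + 5*D
J = 61/5 (J = 12 + 1/5 = 61/5 ≈ 12.200)
P(L, Z) = 61/5
t = -29/5 (t = -18 + 61/5 = -29/5 ≈ -5.8000)
(17*67)*t = (17*67)*(-29/5) = 1139*(-29/5) = -33031/5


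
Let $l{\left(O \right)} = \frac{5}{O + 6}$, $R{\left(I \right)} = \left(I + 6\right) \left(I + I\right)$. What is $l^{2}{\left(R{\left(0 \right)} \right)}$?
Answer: $\frac{25}{36} \approx 0.69444$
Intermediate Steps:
$R{\left(I \right)} = 2 I \left(6 + I\right)$ ($R{\left(I \right)} = \left(6 + I\right) 2 I = 2 I \left(6 + I\right)$)
$l{\left(O \right)} = \frac{5}{6 + O}$
$l^{2}{\left(R{\left(0 \right)} \right)} = \left(\frac{5}{6 + 2 \cdot 0 \left(6 + 0\right)}\right)^{2} = \left(\frac{5}{6 + 2 \cdot 0 \cdot 6}\right)^{2} = \left(\frac{5}{6 + 0}\right)^{2} = \left(\frac{5}{6}\right)^{2} = \frac{25}{36}$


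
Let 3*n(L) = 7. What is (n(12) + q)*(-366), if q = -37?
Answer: 12688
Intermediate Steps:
n(L) = 7/3 (n(L) = (⅓)*7 = 7/3)
(n(12) + q)*(-366) = (7/3 - 37)*(-366) = -104/3*(-366) = 12688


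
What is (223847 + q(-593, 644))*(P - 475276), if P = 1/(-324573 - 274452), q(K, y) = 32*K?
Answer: -58327225625143771/599025 ≈ -9.7370e+10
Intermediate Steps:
P = -1/599025 (P = 1/(-599025) = -1/599025 ≈ -1.6694e-6)
(223847 + q(-593, 644))*(P - 475276) = (223847 + 32*(-593))*(-1/599025 - 475276) = (223847 - 18976)*(-284702205901/599025) = 204871*(-284702205901/599025) = -58327225625143771/599025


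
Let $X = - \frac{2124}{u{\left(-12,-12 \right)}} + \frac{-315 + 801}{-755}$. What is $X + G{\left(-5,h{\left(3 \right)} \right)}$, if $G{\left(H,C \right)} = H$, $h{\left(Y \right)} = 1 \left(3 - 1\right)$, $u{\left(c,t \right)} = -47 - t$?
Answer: $\frac{290897}{5285} \approx 55.042$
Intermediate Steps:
$h{\left(Y \right)} = 2$ ($h{\left(Y \right)} = 1 \cdot 2 = 2$)
$X = \frac{317322}{5285}$ ($X = - \frac{2124}{-47 - -12} + \frac{-315 + 801}{-755} = - \frac{2124}{-47 + 12} + 486 \left(- \frac{1}{755}\right) = - \frac{2124}{-35} - \frac{486}{755} = \left(-2124\right) \left(- \frac{1}{35}\right) - \frac{486}{755} = \frac{2124}{35} - \frac{486}{755} = \frac{317322}{5285} \approx 60.042$)
$X + G{\left(-5,h{\left(3 \right)} \right)} = \frac{317322}{5285} - 5 = \frac{290897}{5285}$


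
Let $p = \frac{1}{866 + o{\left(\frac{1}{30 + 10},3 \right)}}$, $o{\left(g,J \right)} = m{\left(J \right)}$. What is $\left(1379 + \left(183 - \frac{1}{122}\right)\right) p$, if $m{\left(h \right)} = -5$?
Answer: $\frac{63521}{35014} \approx 1.8142$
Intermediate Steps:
$o{\left(g,J \right)} = -5$
$p = \frac{1}{861}$ ($p = \frac{1}{866 - 5} = \frac{1}{861} \approx 0.0011614$)
$\left(1379 + \left(183 - \frac{1}{122}\right)\right) p = \left(1379 + \left(183 - \frac{1}{122}\right)\right) \frac{1}{861} = \left(1379 + \frac{22325}{122}\right) \frac{1}{861} = \frac{190563}{122} \cdot \frac{1}{861} = \frac{63521}{35014}$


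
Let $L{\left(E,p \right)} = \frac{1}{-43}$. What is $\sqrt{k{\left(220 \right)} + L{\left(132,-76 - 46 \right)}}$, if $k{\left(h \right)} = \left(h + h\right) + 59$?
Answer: $\frac{12 \sqrt{6407}}{43} \approx 22.338$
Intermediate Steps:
$k{\left(h \right)} = 59 + 2 h$ ($k{\left(h \right)} = 2 h + 59 = 59 + 2 h$)
$L{\left(E,p \right)} = - \frac{1}{43}$
$\sqrt{k{\left(220 \right)} + L{\left(132,-76 - 46 \right)}} = \sqrt{\left(59 + 2 \cdot 220\right) - \frac{1}{43}} = \sqrt{\left(59 + 440\right) - \frac{1}{43}} = \sqrt{499 - \frac{1}{43}} = \sqrt{\frac{21456}{43}} = \frac{12 \sqrt{6407}}{43}$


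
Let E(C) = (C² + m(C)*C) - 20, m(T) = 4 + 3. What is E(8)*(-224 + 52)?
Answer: -17200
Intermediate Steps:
m(T) = 7
E(C) = -20 + C² + 7*C (E(C) = (C² + 7*C) - 20 = -20 + C² + 7*C)
E(8)*(-224 + 52) = (-20 + 8² + 7*8)*(-224 + 52) = (-20 + 64 + 56)*(-172) = 100*(-172) = -17200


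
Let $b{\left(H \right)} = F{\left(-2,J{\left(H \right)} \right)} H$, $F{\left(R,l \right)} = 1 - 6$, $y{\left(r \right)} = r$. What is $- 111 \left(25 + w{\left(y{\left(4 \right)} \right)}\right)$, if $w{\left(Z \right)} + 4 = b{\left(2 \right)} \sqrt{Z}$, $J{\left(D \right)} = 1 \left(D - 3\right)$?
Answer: $-111$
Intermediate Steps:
$J{\left(D \right)} = -3 + D$ ($J{\left(D \right)} = 1 \left(-3 + D\right) = -3 + D$)
$F{\left(R,l \right)} = -5$ ($F{\left(R,l \right)} = 1 - 6 = -5$)
$b{\left(H \right)} = - 5 H$
$w{\left(Z \right)} = -4 - 10 \sqrt{Z}$ ($w{\left(Z \right)} = -4 + \left(-5\right) 2 \sqrt{Z} = -4 - 10 \sqrt{Z}$)
$- 111 \left(25 + w{\left(y{\left(4 \right)} \right)}\right) = - 111 \left(25 - \left(4 + 10 \sqrt{4}\right)\right) = - 111 \left(25 - 24\right) = \left(-111\right) 1 = -111$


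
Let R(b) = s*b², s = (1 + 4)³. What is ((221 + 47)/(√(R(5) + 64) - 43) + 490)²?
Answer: 6218238/25 + 4986*√3189/25 ≈ 2.5999e+5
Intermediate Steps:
s = 125 (s = 5³ = 125)
R(b) = 125*b²
((221 + 47)/(√(R(5) + 64) - 43) + 490)² = ((221 + 47)/(√(125*5² + 64) - 43) + 490)² = (268/(√(125*25 + 64) - 43) + 490)² = (268/(√(3125 + 64) - 43) + 490)² = (268/(√3189 - 43) + 490)² = (268/(-43 + √3189) + 490)² = (490 + 268/(-43 + √3189))²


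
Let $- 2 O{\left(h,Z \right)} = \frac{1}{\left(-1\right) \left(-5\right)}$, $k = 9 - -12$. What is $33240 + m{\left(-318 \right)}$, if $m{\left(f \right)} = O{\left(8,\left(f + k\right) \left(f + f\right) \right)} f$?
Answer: $\frac{166359}{5} \approx 33272.0$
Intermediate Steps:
$k = 21$ ($k = 9 + 12 = 21$)
$O{\left(h,Z \right)} = - \frac{1}{10}$ ($O{\left(h,Z \right)} = - \frac{1}{2 \left(\left(-1\right) \left(-5\right)\right)} = - \frac{1}{2 \cdot 5} = \left(- \frac{1}{2}\right) \frac{1}{5} = - \frac{1}{10}$)
$m{\left(f \right)} = - \frac{f}{10}$
$33240 + m{\left(-318 \right)} = 33240 - - \frac{159}{5} = 33240 + \frac{159}{5} = \frac{166359}{5}$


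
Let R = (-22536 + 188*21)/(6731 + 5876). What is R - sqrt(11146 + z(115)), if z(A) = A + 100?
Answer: -18588/12607 - sqrt(11361) ≈ -108.06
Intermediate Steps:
z(A) = 100 + A
R = -18588/12607 (R = (-22536 + 3948)/12607 = -18588*1/12607 = -18588/12607 ≈ -1.4744)
R - sqrt(11146 + z(115)) = -18588/12607 - sqrt(11146 + (100 + 115)) = -18588/12607 - sqrt(11146 + 215) = -18588/12607 - sqrt(11361)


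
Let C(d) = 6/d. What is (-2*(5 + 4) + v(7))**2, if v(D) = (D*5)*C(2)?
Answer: 7569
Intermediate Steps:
v(D) = 15*D (v(D) = (D*5)*(6/2) = (5*D)*(6*(1/2)) = (5*D)*3 = 15*D)
(-2*(5 + 4) + v(7))**2 = (-2*(5 + 4) + 15*7)**2 = (-2*9 + 105)**2 = (-18 + 105)**2 = 87**2 = 7569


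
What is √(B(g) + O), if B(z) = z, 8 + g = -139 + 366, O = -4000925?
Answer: I*√4000706 ≈ 2000.2*I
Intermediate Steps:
g = 219 (g = -8 + (-139 + 366) = -8 + 227 = 219)
√(B(g) + O) = √(219 - 4000925) = √(-4000706) = I*√4000706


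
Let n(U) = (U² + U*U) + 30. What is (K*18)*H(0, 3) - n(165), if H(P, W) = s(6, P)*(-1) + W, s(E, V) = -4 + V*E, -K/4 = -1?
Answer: -53976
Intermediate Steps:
K = 4 (K = -4*(-1) = 4)
n(U) = 30 + 2*U² (n(U) = (U² + U²) + 30 = 2*U² + 30 = 30 + 2*U²)
s(E, V) = -4 + E*V
H(P, W) = 4 + W - 6*P (H(P, W) = (-4 + 6*P)*(-1) + W = (4 - 6*P) + W = 4 + W - 6*P)
(K*18)*H(0, 3) - n(165) = (4*18)*(4 + 3 - 6*0) - (30 + 2*165²) = 72*(4 + 3 + 0) - (30 + 2*27225) = 72*7 - (30 + 54450) = 504 - 1*54480 = 504 - 54480 = -53976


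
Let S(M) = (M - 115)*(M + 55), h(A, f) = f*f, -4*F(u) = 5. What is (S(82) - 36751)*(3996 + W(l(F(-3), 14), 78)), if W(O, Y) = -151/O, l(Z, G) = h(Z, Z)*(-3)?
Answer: -12468931552/75 ≈ -1.6625e+8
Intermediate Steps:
F(u) = -5/4 (F(u) = -¼*5 = -5/4)
h(A, f) = f²
l(Z, G) = -3*Z² (l(Z, G) = Z²*(-3) = -3*Z²)
S(M) = (-115 + M)*(55 + M)
(S(82) - 36751)*(3996 + W(l(F(-3), 14), 78)) = ((-6325 + 82² - 60*82) - 36751)*(3996 - 151/((-3*(-5/4)²))) = ((-6325 + 6724 - 4920) - 36751)*(3996 - 151/((-3*25/16))) = (-4521 - 36751)*(3996 - 151/(-75/16)) = -41272*(3996 - 151*(-16/75)) = -41272*(3996 + 2416/75) = -41272*302116/75 = -12468931552/75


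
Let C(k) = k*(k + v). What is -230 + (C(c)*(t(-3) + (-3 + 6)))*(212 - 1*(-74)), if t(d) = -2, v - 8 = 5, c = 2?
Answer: 8350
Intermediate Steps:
v = 13 (v = 8 + 5 = 13)
C(k) = k*(13 + k) (C(k) = k*(k + 13) = k*(13 + k))
-230 + (C(c)*(t(-3) + (-3 + 6)))*(212 - 1*(-74)) = -230 + ((2*(13 + 2))*(-2 + (-3 + 6)))*(212 - 1*(-74)) = -230 + ((2*15)*(-2 + 3))*(212 + 74) = -230 + (30*1)*286 = -230 + 30*286 = -230 + 8580 = 8350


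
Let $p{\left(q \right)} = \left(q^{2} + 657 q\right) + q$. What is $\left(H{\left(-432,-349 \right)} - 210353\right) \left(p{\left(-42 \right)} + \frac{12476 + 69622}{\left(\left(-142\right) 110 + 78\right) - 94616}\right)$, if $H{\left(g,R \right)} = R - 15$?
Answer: $\frac{300281193989829}{55079} \approx 5.4518 \cdot 10^{9}$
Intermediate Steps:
$H{\left(g,R \right)} = -15 + R$
$p{\left(q \right)} = q^{2} + 658 q$
$\left(H{\left(-432,-349 \right)} - 210353\right) \left(p{\left(-42 \right)} + \frac{12476 + 69622}{\left(\left(-142\right) 110 + 78\right) - 94616}\right) = \left(\left(-15 - 349\right) - 210353\right) \left(- 42 \left(658 - 42\right) + \frac{12476 + 69622}{\left(\left(-142\right) 110 + 78\right) - 94616}\right) = \left(-364 - 210353\right) \left(\left(-42\right) 616 + \frac{82098}{\left(-15620 + 78\right) - 94616}\right) = - 210717 \left(-25872 + \frac{82098}{-15542 - 94616}\right) = - 210717 \left(-25872 + \frac{82098}{-110158}\right) = - 210717 \left(-25872 + 82098 \left(- \frac{1}{110158}\right)\right) = - 210717 \left(-25872 - \frac{41049}{55079}\right) = \left(-210717\right) \left(- \frac{1425044937}{55079}\right) = \frac{300281193989829}{55079}$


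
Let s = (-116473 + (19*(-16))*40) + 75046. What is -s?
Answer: 53587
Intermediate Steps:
s = -53587 (s = (-116473 - 304*40) + 75046 = (-116473 - 12160) + 75046 = -128633 + 75046 = -53587)
-s = -1*(-53587) = 53587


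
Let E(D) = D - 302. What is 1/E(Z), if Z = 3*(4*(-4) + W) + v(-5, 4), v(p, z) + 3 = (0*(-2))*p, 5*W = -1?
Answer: -5/1768 ≈ -0.0028281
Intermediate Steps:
W = -⅕ (W = (⅕)*(-1) = -⅕ ≈ -0.20000)
v(p, z) = -3 (v(p, z) = -3 + (0*(-2))*p = -3 + 0*p = -3 + 0 = -3)
Z = -258/5 (Z = 3*(4*(-4) - ⅕) - 3 = 3*(-16 - ⅕) - 3 = 3*(-81/5) - 3 = -243/5 - 3 = -258/5 ≈ -51.600)
E(D) = -302 + D
1/E(Z) = 1/(-302 - 258/5) = 1/(-1768/5) = -5/1768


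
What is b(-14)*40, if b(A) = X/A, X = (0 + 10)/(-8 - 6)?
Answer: 100/49 ≈ 2.0408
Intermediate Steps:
X = -5/7 (X = 10/(-14) = 10*(-1/14) = -5/7 ≈ -0.71429)
b(A) = -5/(7*A)
b(-14)*40 = -5/7/(-14)*40 = -5/7*(-1/14)*40 = (5/98)*40 = 100/49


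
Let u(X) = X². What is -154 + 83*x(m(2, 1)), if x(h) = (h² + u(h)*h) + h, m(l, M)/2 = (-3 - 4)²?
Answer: 78924048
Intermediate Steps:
m(l, M) = 98 (m(l, M) = 2*(-3 - 4)² = 2*(-7)² = 2*49 = 98)
x(h) = h + h² + h³ (x(h) = (h² + h²*h) + h = (h² + h³) + h = h + h² + h³)
-154 + 83*x(m(2, 1)) = -154 + 83*(98*(1 + 98 + 98²)) = -154 + 83*(98*(1 + 98 + 9604)) = -154 + 83*(98*9703) = -154 + 83*950894 = -154 + 78924202 = 78924048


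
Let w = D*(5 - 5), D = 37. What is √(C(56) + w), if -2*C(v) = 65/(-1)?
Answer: √130/2 ≈ 5.7009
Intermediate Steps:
C(v) = 65/2 (C(v) = -65/(2*(-1)) = -65*(-1)/2 = -½*(-65) = 65/2)
w = 0 (w = 37*(5 - 5) = 37*0 = 0)
√(C(56) + w) = √(65/2 + 0) = √(65/2) = √130/2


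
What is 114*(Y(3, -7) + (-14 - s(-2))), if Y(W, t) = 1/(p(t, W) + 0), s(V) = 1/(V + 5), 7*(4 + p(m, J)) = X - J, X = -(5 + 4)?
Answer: -33079/20 ≈ -1653.9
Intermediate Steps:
X = -9 (X = -1*9 = -9)
p(m, J) = -37/7 - J/7 (p(m, J) = -4 + (-9 - J)/7 = -4 + (-9/7 - J/7) = -37/7 - J/7)
s(V) = 1/(5 + V)
Y(W, t) = 1/(-37/7 - W/7) (Y(W, t) = 1/((-37/7 - W/7) + 0) = 1/(-37/7 - W/7))
114*(Y(3, -7) + (-14 - s(-2))) = 114*(-7/(37 + 3) + (-14 - 1/(5 - 2))) = 114*(-7/40 + (-14 - 1/3)) = 114*(-7*1/40 + (-14 - 1*⅓)) = 114*(-7/40 + (-14 - ⅓)) = 114*(-7/40 - 43/3) = 114*(-1741/120) = -33079/20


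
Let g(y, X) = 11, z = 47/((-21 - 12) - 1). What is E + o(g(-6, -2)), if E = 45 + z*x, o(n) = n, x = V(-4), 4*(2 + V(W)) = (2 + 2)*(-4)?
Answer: 1093/17 ≈ 64.294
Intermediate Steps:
z = -47/34 (z = 47/(-33 - 1) = 47/(-34) = 47*(-1/34) = -47/34 ≈ -1.3824)
V(W) = -6 (V(W) = -2 + ((2 + 2)*(-4))/4 = -2 + (4*(-4))/4 = -2 + (¼)*(-16) = -2 - 4 = -6)
x = -6
E = 906/17 (E = 45 - 47/34*(-6) = 45 + 141/17 = 906/17 ≈ 53.294)
E + o(g(-6, -2)) = 906/17 + 11 = 1093/17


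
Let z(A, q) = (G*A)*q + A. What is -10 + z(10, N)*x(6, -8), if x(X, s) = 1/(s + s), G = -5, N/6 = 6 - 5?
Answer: 65/8 ≈ 8.1250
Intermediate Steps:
N = 6 (N = 6*(6 - 5) = 6*1 = 6)
x(X, s) = 1/(2*s)
z(A, q) = A - 5*A*q (z(A, q) = (-5*A)*q + A = -5*A*q + A = A - 5*A*q)
-10 + z(10, N)*x(6, -8) = -10 + (10*(1 - 5*6))*((1/2)/(-8)) = -10 + (10*(1 - 30))*((1/2)*(-1/8)) = -10 + (10*(-29))*(-1/16) = -10 - 290*(-1/16) = -10 + 145/8 = 65/8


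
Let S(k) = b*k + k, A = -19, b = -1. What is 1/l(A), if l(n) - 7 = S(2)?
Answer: ⅐ ≈ 0.14286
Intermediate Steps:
S(k) = 0 (S(k) = -k + k = 0)
l(n) = 7 (l(n) = 7 + 0 = 7)
1/l(A) = 1/7 = ⅐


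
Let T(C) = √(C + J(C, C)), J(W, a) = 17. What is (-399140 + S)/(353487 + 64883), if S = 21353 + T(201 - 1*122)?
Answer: -377787/418370 + 2*√6/209185 ≈ -0.90297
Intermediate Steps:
T(C) = √(17 + C) (T(C) = √(C + 17) = √(17 + C))
S = 21353 + 4*√6 (S = 21353 + √(17 + (201 - 1*122)) = 21353 + √(17 + (201 - 122)) = 21353 + √(17 + 79) = 21353 + √96 = 21353 + 4*√6 ≈ 21363.)
(-399140 + S)/(353487 + 64883) = (-399140 + (21353 + 4*√6))/(353487 + 64883) = (-377787 + 4*√6)/418370 = (-377787 + 4*√6)*(1/418370) = -377787/418370 + 2*√6/209185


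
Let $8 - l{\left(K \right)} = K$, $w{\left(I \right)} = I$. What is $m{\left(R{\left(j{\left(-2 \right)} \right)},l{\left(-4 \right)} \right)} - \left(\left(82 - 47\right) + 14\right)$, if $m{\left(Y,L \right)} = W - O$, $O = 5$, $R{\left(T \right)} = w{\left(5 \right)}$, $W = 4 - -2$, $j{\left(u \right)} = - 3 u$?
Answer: $-48$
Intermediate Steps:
$W = 6$ ($W = 4 + 2 = 6$)
$R{\left(T \right)} = 5$
$l{\left(K \right)} = 8 - K$
$m{\left(Y,L \right)} = 1$ ($m{\left(Y,L \right)} = 6 - 5 = 1$)
$m{\left(R{\left(j{\left(-2 \right)} \right)},l{\left(-4 \right)} \right)} - \left(\left(82 - 47\right) + 14\right) = 1 - \left(\left(82 - 47\right) + 14\right) = 1 - \left(35 + 14\right) = 1 - 49 = -48$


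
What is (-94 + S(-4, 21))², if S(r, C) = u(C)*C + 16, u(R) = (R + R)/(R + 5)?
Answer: 328329/169 ≈ 1942.8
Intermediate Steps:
u(R) = 2*R/(5 + R) (u(R) = (2*R)/(5 + R) = 2*R/(5 + R))
S(r, C) = 16 + 2*C²/(5 + C) (S(r, C) = (2*C/(5 + C))*C + 16 = 2*C²/(5 + C) + 16 = 16 + 2*C²/(5 + C))
(-94 + S(-4, 21))² = (-94 + 2*(40 + 21² + 8*21)/(5 + 21))² = (-94 + 2*(40 + 441 + 168)/26)² = (-94 + 2*(1/26)*649)² = (-94 + 649/13)² = (-573/13)² = 328329/169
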